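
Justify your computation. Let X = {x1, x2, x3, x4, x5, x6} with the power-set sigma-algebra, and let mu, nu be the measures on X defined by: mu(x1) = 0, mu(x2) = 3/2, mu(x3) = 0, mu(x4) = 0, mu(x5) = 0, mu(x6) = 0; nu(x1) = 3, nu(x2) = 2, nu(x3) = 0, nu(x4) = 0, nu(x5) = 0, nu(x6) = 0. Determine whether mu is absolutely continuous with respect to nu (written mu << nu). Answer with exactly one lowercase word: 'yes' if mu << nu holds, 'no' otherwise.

mu << nu means: every nu-null measurable set is also mu-null; equivalently, for every atom x, if nu({x}) = 0 then mu({x}) = 0.
Checking each atom:
  x1: nu = 3 > 0 -> no constraint.
  x2: nu = 2 > 0 -> no constraint.
  x3: nu = 0, mu = 0 -> consistent with mu << nu.
  x4: nu = 0, mu = 0 -> consistent with mu << nu.
  x5: nu = 0, mu = 0 -> consistent with mu << nu.
  x6: nu = 0, mu = 0 -> consistent with mu << nu.
No atom violates the condition. Therefore mu << nu.

yes


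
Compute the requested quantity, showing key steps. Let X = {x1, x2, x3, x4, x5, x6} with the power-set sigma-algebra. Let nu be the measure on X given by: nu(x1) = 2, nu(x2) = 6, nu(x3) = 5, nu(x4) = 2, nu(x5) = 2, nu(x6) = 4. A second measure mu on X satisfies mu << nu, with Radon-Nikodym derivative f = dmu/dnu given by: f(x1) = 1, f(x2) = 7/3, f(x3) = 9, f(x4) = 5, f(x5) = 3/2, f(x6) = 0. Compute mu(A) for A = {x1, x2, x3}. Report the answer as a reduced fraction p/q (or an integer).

By the defining property of the Radon-Nikodym derivative, for every measurable set A,
  mu(A) = integral_A f dnu.
Since nu is a discrete measure concentrated on the atoms of X, the integral over A reduces to the sum
  mu(A) = sum_{x in A} f(x) * nu({x}).
Computing each term:
  x1: f(x1) * nu(x1) = 1 * 2 = 2.
  x2: f(x2) * nu(x2) = 7/3 * 6 = 14.
  x3: f(x3) * nu(x3) = 9 * 5 = 45.
Summing: mu(A) = 2 + 14 + 45 = 61.

61


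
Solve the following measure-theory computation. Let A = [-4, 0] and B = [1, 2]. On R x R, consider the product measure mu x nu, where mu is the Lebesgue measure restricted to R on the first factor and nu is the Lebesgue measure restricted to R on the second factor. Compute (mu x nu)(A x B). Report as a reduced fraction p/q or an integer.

For a measurable rectangle A x B, the product measure satisfies
  (mu x nu)(A x B) = mu(A) * nu(B).
  mu(A) = 4.
  nu(B) = 1.
  (mu x nu)(A x B) = 4 * 1 = 4.

4


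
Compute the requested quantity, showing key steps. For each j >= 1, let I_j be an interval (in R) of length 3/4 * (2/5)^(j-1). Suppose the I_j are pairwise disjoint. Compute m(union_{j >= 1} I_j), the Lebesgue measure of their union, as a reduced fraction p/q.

By countable additivity of the Lebesgue measure on pairwise disjoint measurable sets,
  m(union_{j >= 1} I_j) = sum_{j >= 1} m(I_j) = sum_{j >= 1} a * r^(j-1),
  with a = 3/4 and r = 2/5.
Since 0 < r = 2/5 < 1, the geometric series converges:
  sum_{j >= 1} a * r^(j-1) = a / (1 - r).
  = 3/4 / (1 - 2/5)
  = 3/4 / (3/5)
  = 5/4.

5/4


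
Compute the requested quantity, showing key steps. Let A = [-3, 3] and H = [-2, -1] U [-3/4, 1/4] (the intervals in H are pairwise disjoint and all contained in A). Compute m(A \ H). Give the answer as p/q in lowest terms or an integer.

The ambient interval has length m(A) = 3 - (-3) = 6.
Since the holes are disjoint and sit inside A, by finite additivity
  m(H) = sum_i (b_i - a_i), and m(A \ H) = m(A) - m(H).
Computing the hole measures:
  m(H_1) = -1 - (-2) = 1.
  m(H_2) = 1/4 - (-3/4) = 1.
Summed: m(H) = 1 + 1 = 2.
So m(A \ H) = 6 - 2 = 4.

4


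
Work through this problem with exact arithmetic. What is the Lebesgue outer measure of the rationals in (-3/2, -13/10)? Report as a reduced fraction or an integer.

E = Q cap (-3/2, -13/10) is a subset of Q, which is countable. Enumerate Q = {q_1, q_2, ...}; for any eps > 0, cover q_k by the open interval (q_k - eps/2^(k+1), q_k + eps/2^(k+1)), of length eps/2^k. The total cover length is sum_{k>=1} eps/2^k = eps. Hence m*(E) <= m*(Q) <= eps for every eps > 0, and since outer measure is non-negative, m*(E) = 0.

0


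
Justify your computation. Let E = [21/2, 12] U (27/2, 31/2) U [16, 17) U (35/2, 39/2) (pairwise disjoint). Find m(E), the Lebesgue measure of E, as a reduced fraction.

For pairwise disjoint intervals, m(union_i I_i) = sum_i m(I_i),
and m is invariant under swapping open/closed endpoints (single points have measure 0).
So m(E) = sum_i (b_i - a_i).
  I_1 has length 12 - 21/2 = 3/2.
  I_2 has length 31/2 - 27/2 = 2.
  I_3 has length 17 - 16 = 1.
  I_4 has length 39/2 - 35/2 = 2.
Summing:
  m(E) = 3/2 + 2 + 1 + 2 = 13/2.

13/2


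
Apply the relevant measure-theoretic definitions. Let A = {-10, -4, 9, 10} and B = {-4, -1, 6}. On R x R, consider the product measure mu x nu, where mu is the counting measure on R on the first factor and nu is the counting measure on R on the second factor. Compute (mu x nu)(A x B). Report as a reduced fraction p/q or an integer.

For a measurable rectangle A x B, the product measure satisfies
  (mu x nu)(A x B) = mu(A) * nu(B).
  mu(A) = 4.
  nu(B) = 3.
  (mu x nu)(A x B) = 4 * 3 = 12.

12


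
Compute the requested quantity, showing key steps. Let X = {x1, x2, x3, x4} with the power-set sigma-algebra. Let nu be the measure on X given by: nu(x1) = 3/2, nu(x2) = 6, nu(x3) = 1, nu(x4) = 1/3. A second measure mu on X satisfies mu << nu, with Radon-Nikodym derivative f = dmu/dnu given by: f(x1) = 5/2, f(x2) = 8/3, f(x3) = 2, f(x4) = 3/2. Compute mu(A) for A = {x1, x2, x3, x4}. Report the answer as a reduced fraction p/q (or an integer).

By the defining property of the Radon-Nikodym derivative, for every measurable set A,
  mu(A) = integral_A f dnu.
Since nu is a discrete measure concentrated on the atoms of X, the integral over A reduces to the sum
  mu(A) = sum_{x in A} f(x) * nu({x}).
Computing each term:
  x1: f(x1) * nu(x1) = 5/2 * 3/2 = 15/4.
  x2: f(x2) * nu(x2) = 8/3 * 6 = 16.
  x3: f(x3) * nu(x3) = 2 * 1 = 2.
  x4: f(x4) * nu(x4) = 3/2 * 1/3 = 1/2.
Summing: mu(A) = 15/4 + 16 + 2 + 1/2 = 89/4.

89/4


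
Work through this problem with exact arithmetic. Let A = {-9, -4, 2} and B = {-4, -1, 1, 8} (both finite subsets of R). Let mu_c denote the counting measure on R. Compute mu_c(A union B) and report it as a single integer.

Counting measure on a finite set equals cardinality. By inclusion-exclusion, |A union B| = |A| + |B| - |A cap B|.
|A| = 3, |B| = 4, |A cap B| = 1.
So mu_c(A union B) = 3 + 4 - 1 = 6.

6


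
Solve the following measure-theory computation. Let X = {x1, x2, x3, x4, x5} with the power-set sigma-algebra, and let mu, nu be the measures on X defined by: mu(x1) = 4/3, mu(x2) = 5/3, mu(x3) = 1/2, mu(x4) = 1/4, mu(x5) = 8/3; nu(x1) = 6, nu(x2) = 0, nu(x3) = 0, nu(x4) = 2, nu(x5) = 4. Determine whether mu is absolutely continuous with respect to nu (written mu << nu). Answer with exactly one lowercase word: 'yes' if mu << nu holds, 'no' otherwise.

mu << nu means: every nu-null measurable set is also mu-null; equivalently, for every atom x, if nu({x}) = 0 then mu({x}) = 0.
Checking each atom:
  x1: nu = 6 > 0 -> no constraint.
  x2: nu = 0, mu = 5/3 > 0 -> violates mu << nu.
  x3: nu = 0, mu = 1/2 > 0 -> violates mu << nu.
  x4: nu = 2 > 0 -> no constraint.
  x5: nu = 4 > 0 -> no constraint.
The atom(s) x2, x3 violate the condition (nu = 0 but mu > 0). Therefore mu is NOT absolutely continuous w.r.t. nu.

no


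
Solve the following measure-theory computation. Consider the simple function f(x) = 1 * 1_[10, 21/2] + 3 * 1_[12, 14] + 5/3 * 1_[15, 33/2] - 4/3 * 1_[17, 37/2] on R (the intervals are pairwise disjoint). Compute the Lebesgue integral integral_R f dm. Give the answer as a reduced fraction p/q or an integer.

For a simple function f = sum_i c_i * 1_{A_i} with disjoint A_i,
  integral f dm = sum_i c_i * m(A_i).
Lengths of the A_i:
  m(A_1) = 21/2 - 10 = 1/2.
  m(A_2) = 14 - 12 = 2.
  m(A_3) = 33/2 - 15 = 3/2.
  m(A_4) = 37/2 - 17 = 3/2.
Contributions c_i * m(A_i):
  (1) * (1/2) = 1/2.
  (3) * (2) = 6.
  (5/3) * (3/2) = 5/2.
  (-4/3) * (3/2) = -2.
Total: 1/2 + 6 + 5/2 - 2 = 7.

7


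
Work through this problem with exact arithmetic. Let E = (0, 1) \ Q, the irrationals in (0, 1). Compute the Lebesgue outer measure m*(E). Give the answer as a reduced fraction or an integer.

The interval I = (0, 1) has m(I) = 1 - 0 = 1 (endpoints are measure-zero, so open/closed/half-open agree). Write I = (I cap Q) u (I \ Q). The rationals in I are countable, so m*(I cap Q) = 0 (cover each rational by intervals whose total length is arbitrarily small). By countable subadditivity m*(I) <= m*(I cap Q) + m*(I \ Q), hence m*(I \ Q) >= m(I) = 1. The reverse inequality m*(I \ Q) <= m*(I) = 1 is trivial since (I \ Q) is a subset of I. Therefore m*(I \ Q) = 1.

1


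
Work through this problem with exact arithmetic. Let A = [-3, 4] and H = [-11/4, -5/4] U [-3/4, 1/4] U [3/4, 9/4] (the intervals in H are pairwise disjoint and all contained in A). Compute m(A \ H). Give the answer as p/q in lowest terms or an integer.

The ambient interval has length m(A) = 4 - (-3) = 7.
Since the holes are disjoint and sit inside A, by finite additivity
  m(H) = sum_i (b_i - a_i), and m(A \ H) = m(A) - m(H).
Computing the hole measures:
  m(H_1) = -5/4 - (-11/4) = 3/2.
  m(H_2) = 1/4 - (-3/4) = 1.
  m(H_3) = 9/4 - 3/4 = 3/2.
Summed: m(H) = 3/2 + 1 + 3/2 = 4.
So m(A \ H) = 7 - 4 = 3.

3


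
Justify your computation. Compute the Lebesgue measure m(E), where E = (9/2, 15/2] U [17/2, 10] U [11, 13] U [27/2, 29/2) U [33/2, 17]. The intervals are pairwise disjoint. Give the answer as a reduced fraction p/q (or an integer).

For pairwise disjoint intervals, m(union_i I_i) = sum_i m(I_i),
and m is invariant under swapping open/closed endpoints (single points have measure 0).
So m(E) = sum_i (b_i - a_i).
  I_1 has length 15/2 - 9/2 = 3.
  I_2 has length 10 - 17/2 = 3/2.
  I_3 has length 13 - 11 = 2.
  I_4 has length 29/2 - 27/2 = 1.
  I_5 has length 17 - 33/2 = 1/2.
Summing:
  m(E) = 3 + 3/2 + 2 + 1 + 1/2 = 8.

8


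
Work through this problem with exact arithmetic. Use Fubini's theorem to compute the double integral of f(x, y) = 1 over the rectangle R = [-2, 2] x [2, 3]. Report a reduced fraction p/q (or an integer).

f(x, y) is a tensor product of a function of x and a function of y, and both factors are bounded continuous (hence Lebesgue integrable) on the rectangle, so Fubini's theorem applies:
  integral_R f d(m x m) = (integral_a1^b1 1 dx) * (integral_a2^b2 1 dy).
Inner integral in x: integral_{-2}^{2} 1 dx = (2^1 - (-2)^1)/1
  = 4.
Inner integral in y: integral_{2}^{3} 1 dy = (3^1 - 2^1)/1
  = 1.
Product: (4) * (1) = 4.

4


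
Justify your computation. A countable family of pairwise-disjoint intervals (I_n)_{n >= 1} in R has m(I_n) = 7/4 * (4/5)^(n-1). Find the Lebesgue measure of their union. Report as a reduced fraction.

By countable additivity of the Lebesgue measure on pairwise disjoint measurable sets,
  m(union_{n >= 1} I_n) = sum_{n >= 1} m(I_n) = sum_{n >= 1} a * r^(n-1),
  with a = 7/4 and r = 4/5.
Since 0 < r = 4/5 < 1, the geometric series converges:
  sum_{n >= 1} a * r^(n-1) = a / (1 - r).
  = 7/4 / (1 - 4/5)
  = 7/4 / (1/5)
  = 35/4.

35/4


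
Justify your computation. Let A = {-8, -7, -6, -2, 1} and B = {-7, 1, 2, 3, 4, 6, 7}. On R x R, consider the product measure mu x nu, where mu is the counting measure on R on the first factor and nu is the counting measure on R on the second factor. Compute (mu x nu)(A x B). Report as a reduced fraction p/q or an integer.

For a measurable rectangle A x B, the product measure satisfies
  (mu x nu)(A x B) = mu(A) * nu(B).
  mu(A) = 5.
  nu(B) = 7.
  (mu x nu)(A x B) = 5 * 7 = 35.

35


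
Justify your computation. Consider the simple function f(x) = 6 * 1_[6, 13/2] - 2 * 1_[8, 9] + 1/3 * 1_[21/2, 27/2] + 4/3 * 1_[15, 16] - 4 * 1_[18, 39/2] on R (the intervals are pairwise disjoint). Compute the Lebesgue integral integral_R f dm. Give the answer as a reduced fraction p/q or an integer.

For a simple function f = sum_i c_i * 1_{A_i} with disjoint A_i,
  integral f dm = sum_i c_i * m(A_i).
Lengths of the A_i:
  m(A_1) = 13/2 - 6 = 1/2.
  m(A_2) = 9 - 8 = 1.
  m(A_3) = 27/2 - 21/2 = 3.
  m(A_4) = 16 - 15 = 1.
  m(A_5) = 39/2 - 18 = 3/2.
Contributions c_i * m(A_i):
  (6) * (1/2) = 3.
  (-2) * (1) = -2.
  (1/3) * (3) = 1.
  (4/3) * (1) = 4/3.
  (-4) * (3/2) = -6.
Total: 3 - 2 + 1 + 4/3 - 6 = -8/3.

-8/3


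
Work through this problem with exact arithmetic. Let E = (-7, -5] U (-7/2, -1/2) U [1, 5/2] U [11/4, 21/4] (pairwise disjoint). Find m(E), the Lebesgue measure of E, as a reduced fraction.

For pairwise disjoint intervals, m(union_i I_i) = sum_i m(I_i),
and m is invariant under swapping open/closed endpoints (single points have measure 0).
So m(E) = sum_i (b_i - a_i).
  I_1 has length -5 - (-7) = 2.
  I_2 has length -1/2 - (-7/2) = 3.
  I_3 has length 5/2 - 1 = 3/2.
  I_4 has length 21/4 - 11/4 = 5/2.
Summing:
  m(E) = 2 + 3 + 3/2 + 5/2 = 9.

9


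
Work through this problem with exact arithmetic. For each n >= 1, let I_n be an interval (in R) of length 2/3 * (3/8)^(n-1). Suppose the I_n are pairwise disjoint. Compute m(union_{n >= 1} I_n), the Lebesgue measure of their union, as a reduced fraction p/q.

By countable additivity of the Lebesgue measure on pairwise disjoint measurable sets,
  m(union_{n >= 1} I_n) = sum_{n >= 1} m(I_n) = sum_{n >= 1} a * r^(n-1),
  with a = 2/3 and r = 3/8.
Since 0 < r = 3/8 < 1, the geometric series converges:
  sum_{n >= 1} a * r^(n-1) = a / (1 - r).
  = 2/3 / (1 - 3/8)
  = 2/3 / (5/8)
  = 16/15.

16/15


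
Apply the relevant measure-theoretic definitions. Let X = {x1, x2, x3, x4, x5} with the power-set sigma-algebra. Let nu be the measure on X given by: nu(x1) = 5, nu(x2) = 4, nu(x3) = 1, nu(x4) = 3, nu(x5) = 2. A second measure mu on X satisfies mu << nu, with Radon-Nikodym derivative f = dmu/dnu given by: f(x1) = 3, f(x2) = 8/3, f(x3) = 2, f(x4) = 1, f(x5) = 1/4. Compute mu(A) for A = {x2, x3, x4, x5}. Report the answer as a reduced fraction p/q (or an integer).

By the defining property of the Radon-Nikodym derivative, for every measurable set A,
  mu(A) = integral_A f dnu.
Since nu is a discrete measure concentrated on the atoms of X, the integral over A reduces to the sum
  mu(A) = sum_{x in A} f(x) * nu({x}).
Computing each term:
  x2: f(x2) * nu(x2) = 8/3 * 4 = 32/3.
  x3: f(x3) * nu(x3) = 2 * 1 = 2.
  x4: f(x4) * nu(x4) = 1 * 3 = 3.
  x5: f(x5) * nu(x5) = 1/4 * 2 = 1/2.
Summing: mu(A) = 32/3 + 2 + 3 + 1/2 = 97/6.

97/6


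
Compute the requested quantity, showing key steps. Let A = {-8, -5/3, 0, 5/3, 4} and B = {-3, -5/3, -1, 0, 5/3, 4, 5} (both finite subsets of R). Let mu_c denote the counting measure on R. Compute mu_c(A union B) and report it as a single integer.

Counting measure on a finite set equals cardinality. By inclusion-exclusion, |A union B| = |A| + |B| - |A cap B|.
|A| = 5, |B| = 7, |A cap B| = 4.
So mu_c(A union B) = 5 + 7 - 4 = 8.

8


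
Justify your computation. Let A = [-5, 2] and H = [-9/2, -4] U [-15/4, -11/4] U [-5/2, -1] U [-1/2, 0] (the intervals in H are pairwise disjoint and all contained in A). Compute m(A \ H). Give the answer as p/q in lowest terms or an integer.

The ambient interval has length m(A) = 2 - (-5) = 7.
Since the holes are disjoint and sit inside A, by finite additivity
  m(H) = sum_i (b_i - a_i), and m(A \ H) = m(A) - m(H).
Computing the hole measures:
  m(H_1) = -4 - (-9/2) = 1/2.
  m(H_2) = -11/4 - (-15/4) = 1.
  m(H_3) = -1 - (-5/2) = 3/2.
  m(H_4) = 0 - (-1/2) = 1/2.
Summed: m(H) = 1/2 + 1 + 3/2 + 1/2 = 7/2.
So m(A \ H) = 7 - 7/2 = 7/2.

7/2


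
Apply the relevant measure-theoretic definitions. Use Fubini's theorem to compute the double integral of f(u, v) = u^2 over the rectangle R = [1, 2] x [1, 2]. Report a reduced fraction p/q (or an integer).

f(u, v) is a tensor product of a function of u and a function of v, and both factors are bounded continuous (hence Lebesgue integrable) on the rectangle, so Fubini's theorem applies:
  integral_R f d(m x m) = (integral_a1^b1 u^2 du) * (integral_a2^b2 1 dv).
Inner integral in u: integral_{1}^{2} u^2 du = (2^3 - 1^3)/3
  = 7/3.
Inner integral in v: integral_{1}^{2} 1 dv = (2^1 - 1^1)/1
  = 1.
Product: (7/3) * (1) = 7/3.

7/3


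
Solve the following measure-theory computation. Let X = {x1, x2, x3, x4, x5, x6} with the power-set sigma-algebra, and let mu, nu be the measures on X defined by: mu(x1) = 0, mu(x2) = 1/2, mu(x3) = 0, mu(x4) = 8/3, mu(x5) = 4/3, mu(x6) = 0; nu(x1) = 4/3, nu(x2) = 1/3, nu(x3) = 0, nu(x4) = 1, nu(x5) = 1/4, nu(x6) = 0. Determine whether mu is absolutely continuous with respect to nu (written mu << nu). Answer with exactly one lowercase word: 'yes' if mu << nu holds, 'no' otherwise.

mu << nu means: every nu-null measurable set is also mu-null; equivalently, for every atom x, if nu({x}) = 0 then mu({x}) = 0.
Checking each atom:
  x1: nu = 4/3 > 0 -> no constraint.
  x2: nu = 1/3 > 0 -> no constraint.
  x3: nu = 0, mu = 0 -> consistent with mu << nu.
  x4: nu = 1 > 0 -> no constraint.
  x5: nu = 1/4 > 0 -> no constraint.
  x6: nu = 0, mu = 0 -> consistent with mu << nu.
No atom violates the condition. Therefore mu << nu.

yes


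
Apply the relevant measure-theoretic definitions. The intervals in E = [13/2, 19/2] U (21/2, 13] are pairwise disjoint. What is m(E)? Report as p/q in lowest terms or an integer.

For pairwise disjoint intervals, m(union_i I_i) = sum_i m(I_i),
and m is invariant under swapping open/closed endpoints (single points have measure 0).
So m(E) = sum_i (b_i - a_i).
  I_1 has length 19/2 - 13/2 = 3.
  I_2 has length 13 - 21/2 = 5/2.
Summing:
  m(E) = 3 + 5/2 = 11/2.

11/2


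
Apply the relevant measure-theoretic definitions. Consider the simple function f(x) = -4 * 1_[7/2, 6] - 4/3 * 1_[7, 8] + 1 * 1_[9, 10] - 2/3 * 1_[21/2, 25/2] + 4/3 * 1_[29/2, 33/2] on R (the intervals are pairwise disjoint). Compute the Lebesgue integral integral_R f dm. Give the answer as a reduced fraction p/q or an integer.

For a simple function f = sum_i c_i * 1_{A_i} with disjoint A_i,
  integral f dm = sum_i c_i * m(A_i).
Lengths of the A_i:
  m(A_1) = 6 - 7/2 = 5/2.
  m(A_2) = 8 - 7 = 1.
  m(A_3) = 10 - 9 = 1.
  m(A_4) = 25/2 - 21/2 = 2.
  m(A_5) = 33/2 - 29/2 = 2.
Contributions c_i * m(A_i):
  (-4) * (5/2) = -10.
  (-4/3) * (1) = -4/3.
  (1) * (1) = 1.
  (-2/3) * (2) = -4/3.
  (4/3) * (2) = 8/3.
Total: -10 - 4/3 + 1 - 4/3 + 8/3 = -9.

-9


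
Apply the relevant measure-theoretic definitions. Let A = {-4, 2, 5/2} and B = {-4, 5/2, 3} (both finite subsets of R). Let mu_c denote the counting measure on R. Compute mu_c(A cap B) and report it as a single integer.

Counting measure on a finite set equals cardinality. mu_c(A cap B) = |A cap B| (elements appearing in both).
Enumerating the elements of A that also lie in B gives 2 element(s).
So mu_c(A cap B) = 2.

2


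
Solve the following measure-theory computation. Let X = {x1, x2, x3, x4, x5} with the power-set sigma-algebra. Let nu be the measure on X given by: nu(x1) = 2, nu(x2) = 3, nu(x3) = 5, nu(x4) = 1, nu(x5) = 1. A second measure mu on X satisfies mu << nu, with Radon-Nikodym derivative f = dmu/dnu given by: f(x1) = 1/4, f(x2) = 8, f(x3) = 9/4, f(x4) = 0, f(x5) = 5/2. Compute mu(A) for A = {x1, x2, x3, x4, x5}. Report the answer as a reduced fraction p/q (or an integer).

By the defining property of the Radon-Nikodym derivative, for every measurable set A,
  mu(A) = integral_A f dnu.
Since nu is a discrete measure concentrated on the atoms of X, the integral over A reduces to the sum
  mu(A) = sum_{x in A} f(x) * nu({x}).
Computing each term:
  x1: f(x1) * nu(x1) = 1/4 * 2 = 1/2.
  x2: f(x2) * nu(x2) = 8 * 3 = 24.
  x3: f(x3) * nu(x3) = 9/4 * 5 = 45/4.
  x4: f(x4) * nu(x4) = 0 * 1 = 0.
  x5: f(x5) * nu(x5) = 5/2 * 1 = 5/2.
Summing: mu(A) = 1/2 + 24 + 45/4 + 0 + 5/2 = 153/4.

153/4


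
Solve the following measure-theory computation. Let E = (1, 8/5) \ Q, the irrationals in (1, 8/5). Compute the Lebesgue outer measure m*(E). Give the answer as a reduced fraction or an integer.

The interval I = (1, 8/5) has m(I) = 8/5 - 1 = 3/5 (endpoints are measure-zero, so open/closed/half-open agree). Write I = (I cap Q) u (I \ Q). The rationals in I are countable, so m*(I cap Q) = 0 (cover each rational by intervals whose total length is arbitrarily small). By countable subadditivity m*(I) <= m*(I cap Q) + m*(I \ Q), hence m*(I \ Q) >= m(I) = 3/5. The reverse inequality m*(I \ Q) <= m*(I) = 3/5 is trivial since (I \ Q) is a subset of I. Therefore m*(I \ Q) = 3/5.

3/5


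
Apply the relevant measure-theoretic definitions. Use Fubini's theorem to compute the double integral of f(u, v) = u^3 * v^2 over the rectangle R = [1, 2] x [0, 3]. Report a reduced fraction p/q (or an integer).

f(u, v) is a tensor product of a function of u and a function of v, and both factors are bounded continuous (hence Lebesgue integrable) on the rectangle, so Fubini's theorem applies:
  integral_R f d(m x m) = (integral_a1^b1 u^3 du) * (integral_a2^b2 v^2 dv).
Inner integral in u: integral_{1}^{2} u^3 du = (2^4 - 1^4)/4
  = 15/4.
Inner integral in v: integral_{0}^{3} v^2 dv = (3^3 - 0^3)/3
  = 9.
Product: (15/4) * (9) = 135/4.

135/4


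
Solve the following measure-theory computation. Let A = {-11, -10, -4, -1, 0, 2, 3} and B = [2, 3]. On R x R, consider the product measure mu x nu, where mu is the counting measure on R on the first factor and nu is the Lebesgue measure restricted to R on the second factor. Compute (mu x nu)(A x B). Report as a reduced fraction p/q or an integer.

For a measurable rectangle A x B, the product measure satisfies
  (mu x nu)(A x B) = mu(A) * nu(B).
  mu(A) = 7.
  nu(B) = 1.
  (mu x nu)(A x B) = 7 * 1 = 7.

7


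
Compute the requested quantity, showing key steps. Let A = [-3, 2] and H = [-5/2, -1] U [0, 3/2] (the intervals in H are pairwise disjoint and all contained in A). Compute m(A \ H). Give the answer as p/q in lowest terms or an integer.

The ambient interval has length m(A) = 2 - (-3) = 5.
Since the holes are disjoint and sit inside A, by finite additivity
  m(H) = sum_i (b_i - a_i), and m(A \ H) = m(A) - m(H).
Computing the hole measures:
  m(H_1) = -1 - (-5/2) = 3/2.
  m(H_2) = 3/2 - 0 = 3/2.
Summed: m(H) = 3/2 + 3/2 = 3.
So m(A \ H) = 5 - 3 = 2.

2


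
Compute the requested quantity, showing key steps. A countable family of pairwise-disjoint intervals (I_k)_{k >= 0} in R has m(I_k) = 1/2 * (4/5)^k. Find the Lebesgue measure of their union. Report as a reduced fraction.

By countable additivity of the Lebesgue measure on pairwise disjoint measurable sets,
  m(union_{k >= 0} I_k) = sum_{k >= 0} m(I_k) = sum_{k >= 0} a * r^k,
  with a = 1/2 and r = 4/5.
Since 0 < r = 4/5 < 1, the geometric series converges:
  sum_{k >= 0} a * r^k = a / (1 - r).
  = 1/2 / (1 - 4/5)
  = 1/2 / (1/5)
  = 5/2.

5/2


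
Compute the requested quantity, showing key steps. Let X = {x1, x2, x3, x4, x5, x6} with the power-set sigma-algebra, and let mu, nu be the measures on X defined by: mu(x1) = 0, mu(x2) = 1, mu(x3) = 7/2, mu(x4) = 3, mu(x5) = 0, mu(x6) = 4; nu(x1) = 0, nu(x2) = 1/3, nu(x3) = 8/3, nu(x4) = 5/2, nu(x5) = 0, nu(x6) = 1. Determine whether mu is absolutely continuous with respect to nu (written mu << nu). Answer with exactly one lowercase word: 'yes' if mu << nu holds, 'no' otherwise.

mu << nu means: every nu-null measurable set is also mu-null; equivalently, for every atom x, if nu({x}) = 0 then mu({x}) = 0.
Checking each atom:
  x1: nu = 0, mu = 0 -> consistent with mu << nu.
  x2: nu = 1/3 > 0 -> no constraint.
  x3: nu = 8/3 > 0 -> no constraint.
  x4: nu = 5/2 > 0 -> no constraint.
  x5: nu = 0, mu = 0 -> consistent with mu << nu.
  x6: nu = 1 > 0 -> no constraint.
No atom violates the condition. Therefore mu << nu.

yes


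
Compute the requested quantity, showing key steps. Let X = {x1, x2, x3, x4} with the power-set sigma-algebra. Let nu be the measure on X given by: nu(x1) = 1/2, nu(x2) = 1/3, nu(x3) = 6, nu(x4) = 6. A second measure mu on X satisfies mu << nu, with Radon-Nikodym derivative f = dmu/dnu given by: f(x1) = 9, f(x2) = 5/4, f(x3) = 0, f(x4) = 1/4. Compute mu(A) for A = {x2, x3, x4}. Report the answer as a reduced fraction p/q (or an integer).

By the defining property of the Radon-Nikodym derivative, for every measurable set A,
  mu(A) = integral_A f dnu.
Since nu is a discrete measure concentrated on the atoms of X, the integral over A reduces to the sum
  mu(A) = sum_{x in A} f(x) * nu({x}).
Computing each term:
  x2: f(x2) * nu(x2) = 5/4 * 1/3 = 5/12.
  x3: f(x3) * nu(x3) = 0 * 6 = 0.
  x4: f(x4) * nu(x4) = 1/4 * 6 = 3/2.
Summing: mu(A) = 5/12 + 0 + 3/2 = 23/12.

23/12


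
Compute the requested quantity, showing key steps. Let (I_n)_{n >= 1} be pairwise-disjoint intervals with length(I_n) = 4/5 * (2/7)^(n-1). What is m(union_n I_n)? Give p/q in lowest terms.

By countable additivity of the Lebesgue measure on pairwise disjoint measurable sets,
  m(union_{n >= 1} I_n) = sum_{n >= 1} m(I_n) = sum_{n >= 1} a * r^(n-1),
  with a = 4/5 and r = 2/7.
Since 0 < r = 2/7 < 1, the geometric series converges:
  sum_{n >= 1} a * r^(n-1) = a / (1 - r).
  = 4/5 / (1 - 2/7)
  = 4/5 / (5/7)
  = 28/25.

28/25


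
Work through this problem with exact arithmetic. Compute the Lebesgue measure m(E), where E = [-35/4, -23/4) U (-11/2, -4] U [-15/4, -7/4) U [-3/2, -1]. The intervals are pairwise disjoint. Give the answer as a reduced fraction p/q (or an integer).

For pairwise disjoint intervals, m(union_i I_i) = sum_i m(I_i),
and m is invariant under swapping open/closed endpoints (single points have measure 0).
So m(E) = sum_i (b_i - a_i).
  I_1 has length -23/4 - (-35/4) = 3.
  I_2 has length -4 - (-11/2) = 3/2.
  I_3 has length -7/4 - (-15/4) = 2.
  I_4 has length -1 - (-3/2) = 1/2.
Summing:
  m(E) = 3 + 3/2 + 2 + 1/2 = 7.

7


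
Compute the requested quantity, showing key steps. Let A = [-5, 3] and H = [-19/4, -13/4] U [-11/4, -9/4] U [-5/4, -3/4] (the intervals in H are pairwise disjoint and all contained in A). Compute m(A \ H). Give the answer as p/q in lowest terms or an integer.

The ambient interval has length m(A) = 3 - (-5) = 8.
Since the holes are disjoint and sit inside A, by finite additivity
  m(H) = sum_i (b_i - a_i), and m(A \ H) = m(A) - m(H).
Computing the hole measures:
  m(H_1) = -13/4 - (-19/4) = 3/2.
  m(H_2) = -9/4 - (-11/4) = 1/2.
  m(H_3) = -3/4 - (-5/4) = 1/2.
Summed: m(H) = 3/2 + 1/2 + 1/2 = 5/2.
So m(A \ H) = 8 - 5/2 = 11/2.

11/2


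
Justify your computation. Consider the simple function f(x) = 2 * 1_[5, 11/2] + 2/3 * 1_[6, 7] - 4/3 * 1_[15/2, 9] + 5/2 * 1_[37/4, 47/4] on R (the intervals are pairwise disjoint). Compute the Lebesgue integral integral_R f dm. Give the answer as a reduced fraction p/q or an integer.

For a simple function f = sum_i c_i * 1_{A_i} with disjoint A_i,
  integral f dm = sum_i c_i * m(A_i).
Lengths of the A_i:
  m(A_1) = 11/2 - 5 = 1/2.
  m(A_2) = 7 - 6 = 1.
  m(A_3) = 9 - 15/2 = 3/2.
  m(A_4) = 47/4 - 37/4 = 5/2.
Contributions c_i * m(A_i):
  (2) * (1/2) = 1.
  (2/3) * (1) = 2/3.
  (-4/3) * (3/2) = -2.
  (5/2) * (5/2) = 25/4.
Total: 1 + 2/3 - 2 + 25/4 = 71/12.

71/12


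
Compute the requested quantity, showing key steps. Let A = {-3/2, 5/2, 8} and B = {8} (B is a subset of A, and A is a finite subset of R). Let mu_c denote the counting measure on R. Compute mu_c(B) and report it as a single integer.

Counting measure assigns mu_c(E) = |E| (number of elements) when E is finite.
B has 1 element(s), so mu_c(B) = 1.

1


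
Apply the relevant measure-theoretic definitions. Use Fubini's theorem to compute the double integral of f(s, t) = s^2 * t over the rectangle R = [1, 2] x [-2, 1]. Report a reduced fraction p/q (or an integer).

f(s, t) is a tensor product of a function of s and a function of t, and both factors are bounded continuous (hence Lebesgue integrable) on the rectangle, so Fubini's theorem applies:
  integral_R f d(m x m) = (integral_a1^b1 s^2 ds) * (integral_a2^b2 t dt).
Inner integral in s: integral_{1}^{2} s^2 ds = (2^3 - 1^3)/3
  = 7/3.
Inner integral in t: integral_{-2}^{1} t dt = (1^2 - (-2)^2)/2
  = -3/2.
Product: (7/3) * (-3/2) = -7/2.

-7/2


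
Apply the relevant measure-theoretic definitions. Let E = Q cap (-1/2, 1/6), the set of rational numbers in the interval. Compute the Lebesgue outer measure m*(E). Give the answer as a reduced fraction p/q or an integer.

The set Q cap (-1/2, 1/6) is countable (a subset of the countable set Q). Lebesgue outer measure of any countable set is 0: each singleton {q} has m*({q}) = 0, and by countable subadditivity m*(union_k {q_k}) <= sum_k m*({q_k}) = sum_k 0 = 0. The reverse inequality m*(E) >= 0 is automatic. So m*(Q cap (-1/2, 1/6)) = 0.

0


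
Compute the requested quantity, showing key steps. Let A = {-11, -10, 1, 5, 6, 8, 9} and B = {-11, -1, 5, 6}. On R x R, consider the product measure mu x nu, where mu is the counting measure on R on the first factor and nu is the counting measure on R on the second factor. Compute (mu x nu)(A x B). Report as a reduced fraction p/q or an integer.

For a measurable rectangle A x B, the product measure satisfies
  (mu x nu)(A x B) = mu(A) * nu(B).
  mu(A) = 7.
  nu(B) = 4.
  (mu x nu)(A x B) = 7 * 4 = 28.

28


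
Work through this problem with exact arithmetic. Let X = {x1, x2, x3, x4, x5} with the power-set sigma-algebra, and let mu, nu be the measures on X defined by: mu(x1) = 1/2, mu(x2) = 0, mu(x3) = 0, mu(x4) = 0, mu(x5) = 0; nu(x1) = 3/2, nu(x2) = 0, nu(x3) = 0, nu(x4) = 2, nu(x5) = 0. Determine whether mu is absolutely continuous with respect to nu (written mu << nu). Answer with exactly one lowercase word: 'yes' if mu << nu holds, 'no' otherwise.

mu << nu means: every nu-null measurable set is also mu-null; equivalently, for every atom x, if nu({x}) = 0 then mu({x}) = 0.
Checking each atom:
  x1: nu = 3/2 > 0 -> no constraint.
  x2: nu = 0, mu = 0 -> consistent with mu << nu.
  x3: nu = 0, mu = 0 -> consistent with mu << nu.
  x4: nu = 2 > 0 -> no constraint.
  x5: nu = 0, mu = 0 -> consistent with mu << nu.
No atom violates the condition. Therefore mu << nu.

yes


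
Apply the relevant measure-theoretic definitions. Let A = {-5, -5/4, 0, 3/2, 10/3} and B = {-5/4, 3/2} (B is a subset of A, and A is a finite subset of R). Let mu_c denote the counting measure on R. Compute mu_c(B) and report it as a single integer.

Counting measure assigns mu_c(E) = |E| (number of elements) when E is finite.
B has 2 element(s), so mu_c(B) = 2.

2


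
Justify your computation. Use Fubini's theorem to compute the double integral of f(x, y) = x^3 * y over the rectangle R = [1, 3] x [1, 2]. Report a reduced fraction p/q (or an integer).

f(x, y) is a tensor product of a function of x and a function of y, and both factors are bounded continuous (hence Lebesgue integrable) on the rectangle, so Fubini's theorem applies:
  integral_R f d(m x m) = (integral_a1^b1 x^3 dx) * (integral_a2^b2 y dy).
Inner integral in x: integral_{1}^{3} x^3 dx = (3^4 - 1^4)/4
  = 20.
Inner integral in y: integral_{1}^{2} y dy = (2^2 - 1^2)/2
  = 3/2.
Product: (20) * (3/2) = 30.

30


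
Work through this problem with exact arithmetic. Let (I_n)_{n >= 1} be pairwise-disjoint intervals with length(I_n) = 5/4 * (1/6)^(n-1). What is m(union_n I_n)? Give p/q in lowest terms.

By countable additivity of the Lebesgue measure on pairwise disjoint measurable sets,
  m(union_{n >= 1} I_n) = sum_{n >= 1} m(I_n) = sum_{n >= 1} a * r^(n-1),
  with a = 5/4 and r = 1/6.
Since 0 < r = 1/6 < 1, the geometric series converges:
  sum_{n >= 1} a * r^(n-1) = a / (1 - r).
  = 5/4 / (1 - 1/6)
  = 5/4 / (5/6)
  = 3/2.

3/2


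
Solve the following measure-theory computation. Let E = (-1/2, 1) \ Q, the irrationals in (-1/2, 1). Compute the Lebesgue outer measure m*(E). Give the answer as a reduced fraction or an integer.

The interval I = (-1/2, 1) has m(I) = 1 - (-1/2) = 3/2 (endpoints are measure-zero, so open/closed/half-open agree). Write I = (I cap Q) u (I \ Q). The rationals in I are countable, so m*(I cap Q) = 0 (cover each rational by intervals whose total length is arbitrarily small). By countable subadditivity m*(I) <= m*(I cap Q) + m*(I \ Q), hence m*(I \ Q) >= m(I) = 3/2. The reverse inequality m*(I \ Q) <= m*(I) = 3/2 is trivial since (I \ Q) is a subset of I. Therefore m*(I \ Q) = 3/2.

3/2


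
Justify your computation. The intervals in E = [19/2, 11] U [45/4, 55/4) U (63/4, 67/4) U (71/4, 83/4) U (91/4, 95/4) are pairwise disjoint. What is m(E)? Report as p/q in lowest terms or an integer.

For pairwise disjoint intervals, m(union_i I_i) = sum_i m(I_i),
and m is invariant under swapping open/closed endpoints (single points have measure 0).
So m(E) = sum_i (b_i - a_i).
  I_1 has length 11 - 19/2 = 3/2.
  I_2 has length 55/4 - 45/4 = 5/2.
  I_3 has length 67/4 - 63/4 = 1.
  I_4 has length 83/4 - 71/4 = 3.
  I_5 has length 95/4 - 91/4 = 1.
Summing:
  m(E) = 3/2 + 5/2 + 1 + 3 + 1 = 9.

9


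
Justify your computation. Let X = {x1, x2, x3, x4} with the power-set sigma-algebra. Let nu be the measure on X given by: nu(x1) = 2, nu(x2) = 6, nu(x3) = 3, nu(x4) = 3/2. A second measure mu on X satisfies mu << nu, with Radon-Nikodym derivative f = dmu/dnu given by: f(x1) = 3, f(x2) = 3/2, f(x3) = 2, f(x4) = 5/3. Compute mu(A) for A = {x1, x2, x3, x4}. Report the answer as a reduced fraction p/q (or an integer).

By the defining property of the Radon-Nikodym derivative, for every measurable set A,
  mu(A) = integral_A f dnu.
Since nu is a discrete measure concentrated on the atoms of X, the integral over A reduces to the sum
  mu(A) = sum_{x in A} f(x) * nu({x}).
Computing each term:
  x1: f(x1) * nu(x1) = 3 * 2 = 6.
  x2: f(x2) * nu(x2) = 3/2 * 6 = 9.
  x3: f(x3) * nu(x3) = 2 * 3 = 6.
  x4: f(x4) * nu(x4) = 5/3 * 3/2 = 5/2.
Summing: mu(A) = 6 + 9 + 6 + 5/2 = 47/2.

47/2


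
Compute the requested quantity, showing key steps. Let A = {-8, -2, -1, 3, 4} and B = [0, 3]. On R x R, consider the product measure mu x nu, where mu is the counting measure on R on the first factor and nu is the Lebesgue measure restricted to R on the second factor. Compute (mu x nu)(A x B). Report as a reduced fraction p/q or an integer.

For a measurable rectangle A x B, the product measure satisfies
  (mu x nu)(A x B) = mu(A) * nu(B).
  mu(A) = 5.
  nu(B) = 3.
  (mu x nu)(A x B) = 5 * 3 = 15.

15


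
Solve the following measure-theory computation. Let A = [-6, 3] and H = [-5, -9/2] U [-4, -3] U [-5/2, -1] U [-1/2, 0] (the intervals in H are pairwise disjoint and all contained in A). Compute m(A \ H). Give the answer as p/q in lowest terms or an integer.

The ambient interval has length m(A) = 3 - (-6) = 9.
Since the holes are disjoint and sit inside A, by finite additivity
  m(H) = sum_i (b_i - a_i), and m(A \ H) = m(A) - m(H).
Computing the hole measures:
  m(H_1) = -9/2 - (-5) = 1/2.
  m(H_2) = -3 - (-4) = 1.
  m(H_3) = -1 - (-5/2) = 3/2.
  m(H_4) = 0 - (-1/2) = 1/2.
Summed: m(H) = 1/2 + 1 + 3/2 + 1/2 = 7/2.
So m(A \ H) = 9 - 7/2 = 11/2.

11/2


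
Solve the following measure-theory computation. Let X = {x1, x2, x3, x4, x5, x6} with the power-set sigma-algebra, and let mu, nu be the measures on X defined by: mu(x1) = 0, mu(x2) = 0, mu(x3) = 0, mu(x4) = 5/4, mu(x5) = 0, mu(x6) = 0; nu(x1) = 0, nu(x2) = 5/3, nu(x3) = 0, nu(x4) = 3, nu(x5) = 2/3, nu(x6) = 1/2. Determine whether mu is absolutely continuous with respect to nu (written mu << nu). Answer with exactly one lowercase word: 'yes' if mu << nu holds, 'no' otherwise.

mu << nu means: every nu-null measurable set is also mu-null; equivalently, for every atom x, if nu({x}) = 0 then mu({x}) = 0.
Checking each atom:
  x1: nu = 0, mu = 0 -> consistent with mu << nu.
  x2: nu = 5/3 > 0 -> no constraint.
  x3: nu = 0, mu = 0 -> consistent with mu << nu.
  x4: nu = 3 > 0 -> no constraint.
  x5: nu = 2/3 > 0 -> no constraint.
  x6: nu = 1/2 > 0 -> no constraint.
No atom violates the condition. Therefore mu << nu.

yes


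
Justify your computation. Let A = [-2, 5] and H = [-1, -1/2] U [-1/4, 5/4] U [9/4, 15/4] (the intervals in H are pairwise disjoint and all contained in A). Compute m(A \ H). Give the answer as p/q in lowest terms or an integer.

The ambient interval has length m(A) = 5 - (-2) = 7.
Since the holes are disjoint and sit inside A, by finite additivity
  m(H) = sum_i (b_i - a_i), and m(A \ H) = m(A) - m(H).
Computing the hole measures:
  m(H_1) = -1/2 - (-1) = 1/2.
  m(H_2) = 5/4 - (-1/4) = 3/2.
  m(H_3) = 15/4 - 9/4 = 3/2.
Summed: m(H) = 1/2 + 3/2 + 3/2 = 7/2.
So m(A \ H) = 7 - 7/2 = 7/2.

7/2


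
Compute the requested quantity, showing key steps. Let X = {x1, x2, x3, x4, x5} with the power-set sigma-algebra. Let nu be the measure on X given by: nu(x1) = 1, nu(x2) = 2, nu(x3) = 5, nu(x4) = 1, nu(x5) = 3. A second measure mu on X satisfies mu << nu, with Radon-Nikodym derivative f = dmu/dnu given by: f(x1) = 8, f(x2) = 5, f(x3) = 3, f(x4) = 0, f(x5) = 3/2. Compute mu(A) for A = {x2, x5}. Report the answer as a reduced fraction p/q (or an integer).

By the defining property of the Radon-Nikodym derivative, for every measurable set A,
  mu(A) = integral_A f dnu.
Since nu is a discrete measure concentrated on the atoms of X, the integral over A reduces to the sum
  mu(A) = sum_{x in A} f(x) * nu({x}).
Computing each term:
  x2: f(x2) * nu(x2) = 5 * 2 = 10.
  x5: f(x5) * nu(x5) = 3/2 * 3 = 9/2.
Summing: mu(A) = 10 + 9/2 = 29/2.

29/2


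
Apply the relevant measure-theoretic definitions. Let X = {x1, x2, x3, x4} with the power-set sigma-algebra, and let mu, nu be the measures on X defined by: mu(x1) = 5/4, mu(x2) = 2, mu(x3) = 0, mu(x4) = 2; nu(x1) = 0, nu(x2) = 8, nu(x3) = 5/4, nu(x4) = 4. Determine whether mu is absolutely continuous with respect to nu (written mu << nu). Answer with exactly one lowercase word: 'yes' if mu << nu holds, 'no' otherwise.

mu << nu means: every nu-null measurable set is also mu-null; equivalently, for every atom x, if nu({x}) = 0 then mu({x}) = 0.
Checking each atom:
  x1: nu = 0, mu = 5/4 > 0 -> violates mu << nu.
  x2: nu = 8 > 0 -> no constraint.
  x3: nu = 5/4 > 0 -> no constraint.
  x4: nu = 4 > 0 -> no constraint.
The atom(s) x1 violate the condition (nu = 0 but mu > 0). Therefore mu is NOT absolutely continuous w.r.t. nu.

no


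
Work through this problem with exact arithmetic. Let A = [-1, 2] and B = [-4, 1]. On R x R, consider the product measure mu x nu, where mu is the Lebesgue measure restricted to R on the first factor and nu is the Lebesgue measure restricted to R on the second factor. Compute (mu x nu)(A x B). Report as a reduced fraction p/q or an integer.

For a measurable rectangle A x B, the product measure satisfies
  (mu x nu)(A x B) = mu(A) * nu(B).
  mu(A) = 3.
  nu(B) = 5.
  (mu x nu)(A x B) = 3 * 5 = 15.

15


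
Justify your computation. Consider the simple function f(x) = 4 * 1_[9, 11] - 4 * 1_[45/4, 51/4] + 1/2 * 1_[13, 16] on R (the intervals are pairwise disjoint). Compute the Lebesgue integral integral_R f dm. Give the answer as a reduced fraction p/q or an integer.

For a simple function f = sum_i c_i * 1_{A_i} with disjoint A_i,
  integral f dm = sum_i c_i * m(A_i).
Lengths of the A_i:
  m(A_1) = 11 - 9 = 2.
  m(A_2) = 51/4 - 45/4 = 3/2.
  m(A_3) = 16 - 13 = 3.
Contributions c_i * m(A_i):
  (4) * (2) = 8.
  (-4) * (3/2) = -6.
  (1/2) * (3) = 3/2.
Total: 8 - 6 + 3/2 = 7/2.

7/2


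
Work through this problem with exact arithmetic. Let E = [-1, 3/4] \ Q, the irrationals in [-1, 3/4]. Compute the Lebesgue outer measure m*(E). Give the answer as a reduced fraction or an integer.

The interval I = [-1, 3/4] has m(I) = 3/4 - (-1) = 7/4 (endpoints are measure-zero, so open/closed/half-open agree). Write I = (I cap Q) u (I \ Q). The rationals in I are countable, so m*(I cap Q) = 0 (cover each rational by intervals whose total length is arbitrarily small). By countable subadditivity m*(I) <= m*(I cap Q) + m*(I \ Q), hence m*(I \ Q) >= m(I) = 7/4. The reverse inequality m*(I \ Q) <= m*(I) = 7/4 is trivial since (I \ Q) is a subset of I. Therefore m*(I \ Q) = 7/4.

7/4


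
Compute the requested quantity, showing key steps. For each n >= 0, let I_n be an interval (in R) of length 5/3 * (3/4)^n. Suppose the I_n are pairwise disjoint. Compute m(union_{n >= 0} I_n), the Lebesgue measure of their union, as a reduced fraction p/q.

By countable additivity of the Lebesgue measure on pairwise disjoint measurable sets,
  m(union_{n >= 0} I_n) = sum_{n >= 0} m(I_n) = sum_{n >= 0} a * r^n,
  with a = 5/3 and r = 3/4.
Since 0 < r = 3/4 < 1, the geometric series converges:
  sum_{n >= 0} a * r^n = a / (1 - r).
  = 5/3 / (1 - 3/4)
  = 5/3 / (1/4)
  = 20/3.

20/3
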